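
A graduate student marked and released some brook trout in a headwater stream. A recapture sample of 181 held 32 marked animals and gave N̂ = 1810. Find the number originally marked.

M = 320

From N = M·C/R: M = N·R / C = 1810·32 / 181 = 57920 / 181 = 320.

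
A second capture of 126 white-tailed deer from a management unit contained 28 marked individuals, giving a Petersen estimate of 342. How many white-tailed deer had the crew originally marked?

M = 76

From N = M·C/R: M = N·R / C = 342·28 / 126 = 9576 / 126 = 76.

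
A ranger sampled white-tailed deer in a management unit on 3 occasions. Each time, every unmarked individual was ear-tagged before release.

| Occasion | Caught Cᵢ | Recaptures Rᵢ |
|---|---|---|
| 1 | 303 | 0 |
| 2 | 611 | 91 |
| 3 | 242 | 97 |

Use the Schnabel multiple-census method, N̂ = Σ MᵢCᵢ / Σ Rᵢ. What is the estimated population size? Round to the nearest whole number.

Marked at large before each occasion: Mᵢ = Σⱼ<ᵢ (Cⱼ − Rⱼ) → M1=0, M2=303, M3=823
Σ MᵢCᵢ = 0·303 + 303·611 + 823·242 = 0 + 185133 + 199166 = 384299
Σ Rᵢ = 0 + 91 + 97 = 188
N̂ = 384299 / 188 ≈ 2044.1 → 2044

N ≈ 2044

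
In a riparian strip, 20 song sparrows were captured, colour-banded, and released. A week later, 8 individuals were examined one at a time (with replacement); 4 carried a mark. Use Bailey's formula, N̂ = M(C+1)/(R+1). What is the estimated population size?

N = 36

N̂ = 20·(8+1)/(4+1) = 20·9/5 = 180/5 = 36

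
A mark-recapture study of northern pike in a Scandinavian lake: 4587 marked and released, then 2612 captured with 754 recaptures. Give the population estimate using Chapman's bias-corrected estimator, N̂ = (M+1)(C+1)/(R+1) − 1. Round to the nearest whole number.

N̂ = (4587+1)(2612+1)/(754+1) − 1 = 4588·2613/755 − 1
= 11988444/755 − 1 ≈ 15878.7 − 1 ≈ 15877.7 → 15878

N ≈ 15,878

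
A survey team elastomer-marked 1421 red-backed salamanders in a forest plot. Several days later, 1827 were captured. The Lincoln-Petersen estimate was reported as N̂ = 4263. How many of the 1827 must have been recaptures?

From N = M·C/R: R = M·C / N = 1421·1827 / 4263 = 2596167 / 4263 = 609.

R = 609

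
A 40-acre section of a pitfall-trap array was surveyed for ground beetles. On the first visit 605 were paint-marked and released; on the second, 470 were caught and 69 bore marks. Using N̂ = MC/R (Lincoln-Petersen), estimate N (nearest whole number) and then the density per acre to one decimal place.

density ≈ 103.0 ground beetles per acre

N̂ = 605·470/69 = 284350/69 ≈ 4121.0 → 4121
Density = N̂ / area = 4121 / 40 ≈ 103.03 → 103.0 per acre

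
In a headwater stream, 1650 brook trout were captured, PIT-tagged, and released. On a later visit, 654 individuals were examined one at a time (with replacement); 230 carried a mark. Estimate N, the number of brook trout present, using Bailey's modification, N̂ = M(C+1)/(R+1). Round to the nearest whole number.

N̂ = 1650·(654+1)/(230+1) = 1650·655/231 = 1080750/231 ≈ 4678.6 → 4679

N ≈ 4679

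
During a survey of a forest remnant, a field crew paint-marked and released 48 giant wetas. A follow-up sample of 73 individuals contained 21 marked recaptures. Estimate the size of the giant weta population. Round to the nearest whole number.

N ≈ 167

If marked individuals mix randomly, R/C ≈ M/N, giving N ≈ M·C/R.
N = (48 × 73) / 21 = 3504 / 21 ≈ 166.9 → 167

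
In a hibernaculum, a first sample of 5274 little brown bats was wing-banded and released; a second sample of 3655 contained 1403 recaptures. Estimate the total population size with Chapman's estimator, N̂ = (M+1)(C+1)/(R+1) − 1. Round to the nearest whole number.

N ≈ 13,735

N̂ = (5274+1)(3655+1)/(1403+1) − 1 = 5275·3656/1404 − 1
= 19285400/1404 − 1 ≈ 13736.0 − 1 ≈ 13735.0 → 13735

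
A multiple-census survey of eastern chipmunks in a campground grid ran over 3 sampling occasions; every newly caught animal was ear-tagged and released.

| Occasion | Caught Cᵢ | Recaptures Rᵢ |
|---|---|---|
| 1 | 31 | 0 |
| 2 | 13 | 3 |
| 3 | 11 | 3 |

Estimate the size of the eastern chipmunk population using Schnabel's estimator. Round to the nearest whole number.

N ≈ 142

Marked at large before each occasion: Mᵢ = Σⱼ<ᵢ (Cⱼ − Rⱼ) → M1=0, M2=31, M3=41
Σ MᵢCᵢ = 0·31 + 31·13 + 41·11 = 0 + 403 + 451 = 854
Σ Rᵢ = 0 + 3 + 3 = 6
N̂ = 854 / 6 ≈ 142.3 → 142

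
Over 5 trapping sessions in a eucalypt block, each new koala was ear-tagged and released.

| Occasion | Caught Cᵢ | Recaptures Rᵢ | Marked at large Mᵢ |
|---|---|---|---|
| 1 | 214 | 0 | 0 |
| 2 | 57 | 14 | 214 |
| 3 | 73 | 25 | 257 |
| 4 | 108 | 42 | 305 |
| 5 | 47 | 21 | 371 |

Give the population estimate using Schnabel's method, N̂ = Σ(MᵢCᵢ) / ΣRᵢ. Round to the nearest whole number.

N ≈ 797

Σ MᵢCᵢ = 0·214 + 214·57 + 257·73 + 305·108 + 371·47 = 0 + 12198 + 18761 + 32940 + 17437 = 81336
Σ Rᵢ = 0 + 14 + 25 + 42 + 21 = 102
N̂ = 81336 / 102 ≈ 797.4 → 797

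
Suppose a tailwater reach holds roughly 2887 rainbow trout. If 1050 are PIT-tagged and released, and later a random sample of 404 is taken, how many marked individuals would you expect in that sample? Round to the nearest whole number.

The marked fraction of the population is 1050/2887, so in a sample of 404 expect C·(M/N) marked.
E[R] = 1050 × 404 / 2887 = 424200 / 2887 ≈ 146.9 → 147

expected recaptures ≈ 147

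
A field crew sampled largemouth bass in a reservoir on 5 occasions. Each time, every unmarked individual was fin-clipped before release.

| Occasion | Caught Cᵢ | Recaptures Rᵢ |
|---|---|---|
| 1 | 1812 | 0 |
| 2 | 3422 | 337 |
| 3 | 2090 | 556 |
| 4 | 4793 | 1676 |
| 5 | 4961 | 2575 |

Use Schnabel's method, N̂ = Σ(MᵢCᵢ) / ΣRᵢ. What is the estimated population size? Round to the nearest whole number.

N ≈ 18,396

Marked at large before each occasion: Mᵢ = Σⱼ<ᵢ (Cⱼ − Rⱼ) → M1=0, M2=1812, M3=4897, M4=6431, M5=9548
Σ MᵢCᵢ = 0·1812 + 1812·3422 + 4897·2090 + 6431·4793 + 9548·4961 = 0 + 6200664 + 10234730 + 30823783 + 47367628 = 94626805
Σ Rᵢ = 0 + 337 + 556 + 1676 + 2575 = 5144
N̂ = 94626805 / 5144 ≈ 18395.6 → 18396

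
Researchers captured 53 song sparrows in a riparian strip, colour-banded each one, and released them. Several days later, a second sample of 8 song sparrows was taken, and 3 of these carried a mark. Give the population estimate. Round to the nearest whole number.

N ≈ 141

If marked individuals mix randomly, R/C ≈ M/N, giving N ≈ M·C/R.
N = (53 × 8) / 3 = 424 / 3 ≈ 141.3 → 141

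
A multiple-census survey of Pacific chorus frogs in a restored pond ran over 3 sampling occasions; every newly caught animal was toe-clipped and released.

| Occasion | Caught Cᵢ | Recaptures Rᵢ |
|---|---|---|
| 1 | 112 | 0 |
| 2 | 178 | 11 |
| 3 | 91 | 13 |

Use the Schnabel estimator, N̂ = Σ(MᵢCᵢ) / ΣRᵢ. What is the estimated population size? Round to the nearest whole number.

Marked at large before each occasion: Mᵢ = Σⱼ<ᵢ (Cⱼ − Rⱼ) → M1=0, M2=112, M3=279
Σ MᵢCᵢ = 0·112 + 112·178 + 279·91 = 0 + 19936 + 25389 = 45325
Σ Rᵢ = 0 + 11 + 13 = 24
N̂ = 45325 / 24 ≈ 1888.5 → 1889

N ≈ 1889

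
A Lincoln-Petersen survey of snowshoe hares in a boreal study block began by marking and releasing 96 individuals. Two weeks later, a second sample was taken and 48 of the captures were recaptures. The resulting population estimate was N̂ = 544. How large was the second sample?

C = 272

From N = M·C/R: C = N·R / M = 544·48 / 96 = 26112 / 96 = 272.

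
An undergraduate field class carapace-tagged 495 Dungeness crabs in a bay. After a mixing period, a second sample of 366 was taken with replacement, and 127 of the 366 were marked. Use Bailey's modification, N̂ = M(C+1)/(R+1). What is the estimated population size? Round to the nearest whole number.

N ≈ 1419

N̂ = 495·(366+1)/(127+1) = 495·367/128 = 181665/128 ≈ 1419.3 → 1419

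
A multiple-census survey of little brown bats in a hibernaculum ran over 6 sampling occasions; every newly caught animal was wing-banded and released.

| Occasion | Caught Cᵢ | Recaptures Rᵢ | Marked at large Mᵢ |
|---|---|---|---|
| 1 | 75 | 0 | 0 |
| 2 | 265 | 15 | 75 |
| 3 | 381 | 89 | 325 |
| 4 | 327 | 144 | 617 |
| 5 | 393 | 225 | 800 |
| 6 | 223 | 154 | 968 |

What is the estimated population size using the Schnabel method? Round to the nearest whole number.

Σ MᵢCᵢ = 0·75 + 75·265 + 325·381 + 617·327 + 800·393 + 968·223 = 0 + 19875 + 123825 + 201759 + 314400 + 215864 = 875723
Σ Rᵢ = 0 + 15 + 89 + 144 + 225 + 154 = 627
N̂ = 875723 / 627 ≈ 1396.7 → 1397

N ≈ 1397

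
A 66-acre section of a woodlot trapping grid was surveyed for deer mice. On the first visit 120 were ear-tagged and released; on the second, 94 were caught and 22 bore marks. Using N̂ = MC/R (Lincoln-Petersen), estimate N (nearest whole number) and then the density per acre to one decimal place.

density ≈ 7.8 deer mice per acre

N̂ = 120·94/22 = 11280/22 ≈ 512.7 → 513
Density = N̂ / area = 513 / 66 ≈ 7.77 → 7.8 per acre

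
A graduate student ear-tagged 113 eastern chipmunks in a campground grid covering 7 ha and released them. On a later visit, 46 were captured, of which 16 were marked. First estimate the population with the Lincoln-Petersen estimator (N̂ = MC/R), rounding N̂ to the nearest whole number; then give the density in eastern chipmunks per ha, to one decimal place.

density ≈ 46.4 eastern chipmunks per ha

N̂ = 113·46/16 = 5198/16 ≈ 324.9 → 325
Density = N̂ / area = 325 / 7 ≈ 46.43 → 46.4 per ha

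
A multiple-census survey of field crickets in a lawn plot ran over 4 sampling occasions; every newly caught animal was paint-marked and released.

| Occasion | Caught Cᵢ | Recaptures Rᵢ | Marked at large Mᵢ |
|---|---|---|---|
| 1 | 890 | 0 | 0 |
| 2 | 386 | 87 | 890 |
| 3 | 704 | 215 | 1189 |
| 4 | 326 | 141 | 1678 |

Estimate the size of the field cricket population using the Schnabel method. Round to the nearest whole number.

Σ MᵢCᵢ = 0·890 + 890·386 + 1189·704 + 1678·326 = 0 + 343540 + 837056 + 547028 = 1727624
Σ Rᵢ = 0 + 87 + 215 + 141 = 443
N̂ = 1727624 / 443 ≈ 3899.8 → 3900

N ≈ 3900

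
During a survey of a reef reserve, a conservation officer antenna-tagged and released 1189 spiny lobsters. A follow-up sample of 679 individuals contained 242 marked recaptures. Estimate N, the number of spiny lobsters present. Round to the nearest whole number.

N ≈ 3336

If marked individuals mix randomly, R/C ≈ M/N, giving N ≈ M·C/R.
N = (1189 × 679) / 242 = 807331 / 242 ≈ 3336.1 → 3336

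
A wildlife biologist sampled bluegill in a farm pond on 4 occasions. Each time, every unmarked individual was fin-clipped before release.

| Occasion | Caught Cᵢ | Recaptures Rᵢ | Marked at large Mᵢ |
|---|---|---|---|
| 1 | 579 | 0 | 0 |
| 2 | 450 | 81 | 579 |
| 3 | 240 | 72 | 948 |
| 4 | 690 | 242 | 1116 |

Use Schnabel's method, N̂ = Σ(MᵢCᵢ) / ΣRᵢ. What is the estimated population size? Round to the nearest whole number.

Σ MᵢCᵢ = 0·579 + 579·450 + 948·240 + 1116·690 = 0 + 260550 + 227520 + 770040 = 1258110
Σ Rᵢ = 0 + 81 + 72 + 242 = 395
N̂ = 1258110 / 395 ≈ 3185.1 → 3185

N ≈ 3185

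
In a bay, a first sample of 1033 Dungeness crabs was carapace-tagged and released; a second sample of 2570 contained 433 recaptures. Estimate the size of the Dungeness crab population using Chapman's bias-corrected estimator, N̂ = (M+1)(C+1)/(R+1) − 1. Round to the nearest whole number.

N̂ = (1033+1)(2570+1)/(433+1) − 1 = 1034·2571/434 − 1
= 2658414/434 − 1 ≈ 6125.4 − 1 ≈ 6124.4 → 6124

N ≈ 6124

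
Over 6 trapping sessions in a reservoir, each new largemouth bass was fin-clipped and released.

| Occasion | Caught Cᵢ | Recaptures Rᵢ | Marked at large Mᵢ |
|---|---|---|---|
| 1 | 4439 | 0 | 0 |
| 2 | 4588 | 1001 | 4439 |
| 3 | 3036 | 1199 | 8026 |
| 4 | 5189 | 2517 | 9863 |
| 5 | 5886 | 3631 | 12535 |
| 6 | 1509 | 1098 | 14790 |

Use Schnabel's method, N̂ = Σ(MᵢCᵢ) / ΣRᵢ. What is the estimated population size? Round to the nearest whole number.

N ≈ 20,327

Σ MᵢCᵢ = 0·4439 + 4439·4588 + 8026·3036 + 9863·5189 + 12535·5886 + 14790·1509 = 0 + 20366132 + 24366936 + 51179107 + 73781010 + 22318110 = 192011295
Σ Rᵢ = 0 + 1001 + 1199 + 2517 + 3631 + 1098 = 9446
N̂ = 192011295 / 9446 ≈ 20327.3 → 20327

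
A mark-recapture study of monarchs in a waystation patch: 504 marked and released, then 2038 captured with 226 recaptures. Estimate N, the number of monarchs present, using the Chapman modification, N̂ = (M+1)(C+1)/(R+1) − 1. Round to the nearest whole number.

N̂ = (504+1)(2038+1)/(226+1) − 1 = 505·2039/227 − 1
= 1029695/227 − 1 ≈ 4536.1 − 1 ≈ 4535.1 → 4535

N ≈ 4535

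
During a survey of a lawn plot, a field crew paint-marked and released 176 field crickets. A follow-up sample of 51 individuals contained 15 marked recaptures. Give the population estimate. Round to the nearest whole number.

N = (176 × 51) / 15 = 8976 / 15 ≈ 598.4 → 598

N ≈ 598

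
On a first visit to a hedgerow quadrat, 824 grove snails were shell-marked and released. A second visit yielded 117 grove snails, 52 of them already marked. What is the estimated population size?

N = 1854

If marked individuals mix randomly, R/C ≈ M/N, giving N ≈ M·C/R.
N = (824 × 117) / 52 = 96408 / 52 = 1854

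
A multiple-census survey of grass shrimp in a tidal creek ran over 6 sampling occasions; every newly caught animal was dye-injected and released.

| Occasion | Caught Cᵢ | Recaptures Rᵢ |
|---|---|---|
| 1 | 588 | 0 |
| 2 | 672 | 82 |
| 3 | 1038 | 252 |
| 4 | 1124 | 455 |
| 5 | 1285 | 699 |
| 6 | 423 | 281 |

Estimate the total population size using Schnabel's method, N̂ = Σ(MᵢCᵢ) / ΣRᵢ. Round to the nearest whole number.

Marked at large before each occasion: Mᵢ = Σⱼ<ᵢ (Cⱼ − Rⱼ) → M1=0, M2=588, M3=1178, M4=1964, M5=2633, M6=3219
Σ MᵢCᵢ = 0·588 + 588·672 + 1178·1038 + 1964·1124 + 2633·1285 + 3219·423 = 0 + 395136 + 1222764 + 2207536 + 3383405 + 1361637 = 8570478
Σ Rᵢ = 0 + 82 + 252 + 455 + 699 + 281 = 1769
N̂ = 8570478 / 1769 ≈ 4844.8 → 4845

N ≈ 4845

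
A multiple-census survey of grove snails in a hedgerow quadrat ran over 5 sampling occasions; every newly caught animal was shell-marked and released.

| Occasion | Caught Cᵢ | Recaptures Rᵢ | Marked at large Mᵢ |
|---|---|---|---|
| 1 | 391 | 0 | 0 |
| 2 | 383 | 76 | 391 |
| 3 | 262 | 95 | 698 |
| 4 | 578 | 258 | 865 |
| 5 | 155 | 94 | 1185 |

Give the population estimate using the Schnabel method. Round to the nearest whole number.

Σ MᵢCᵢ = 0·391 + 391·383 + 698·262 + 865·578 + 1185·155 = 0 + 149753 + 182876 + 499970 + 183675 = 1016274
Σ Rᵢ = 0 + 76 + 95 + 258 + 94 = 523
N̂ = 1016274 / 523 ≈ 1943.2 → 1943

N ≈ 1943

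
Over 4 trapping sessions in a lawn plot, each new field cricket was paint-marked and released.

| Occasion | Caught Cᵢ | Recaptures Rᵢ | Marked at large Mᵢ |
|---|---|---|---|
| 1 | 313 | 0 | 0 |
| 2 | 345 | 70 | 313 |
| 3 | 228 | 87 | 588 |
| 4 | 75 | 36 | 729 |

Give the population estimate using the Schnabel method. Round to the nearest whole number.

Σ MᵢCᵢ = 0·313 + 313·345 + 588·228 + 729·75 = 0 + 107985 + 134064 + 54675 = 296724
Σ Rᵢ = 0 + 70 + 87 + 36 = 193
N̂ = 296724 / 193 ≈ 1537.4 → 1537

N ≈ 1537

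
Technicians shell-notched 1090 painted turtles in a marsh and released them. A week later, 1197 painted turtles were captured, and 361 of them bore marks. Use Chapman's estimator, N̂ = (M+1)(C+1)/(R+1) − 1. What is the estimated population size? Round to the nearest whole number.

N ≈ 3610

N̂ = (1090+1)(1197+1)/(361+1) − 1 = 1091·1198/362 − 1
= 1307018/362 − 1 ≈ 3610.5 − 1 ≈ 3609.5 → 3610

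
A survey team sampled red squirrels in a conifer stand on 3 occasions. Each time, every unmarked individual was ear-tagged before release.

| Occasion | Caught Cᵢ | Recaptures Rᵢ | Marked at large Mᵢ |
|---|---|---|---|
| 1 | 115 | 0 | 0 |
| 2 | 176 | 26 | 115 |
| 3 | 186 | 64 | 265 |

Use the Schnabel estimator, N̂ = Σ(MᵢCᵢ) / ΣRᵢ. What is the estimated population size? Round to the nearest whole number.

Σ MᵢCᵢ = 0·115 + 115·176 + 265·186 = 0 + 20240 + 49290 = 69530
Σ Rᵢ = 0 + 26 + 64 = 90
N̂ = 69530 / 90 ≈ 772.6 → 773

N ≈ 773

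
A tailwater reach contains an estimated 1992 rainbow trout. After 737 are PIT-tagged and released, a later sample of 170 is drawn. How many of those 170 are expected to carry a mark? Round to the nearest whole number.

expected recaptures ≈ 63

Expected recaptures E[R] = M·C / N.
E[R] = 737 × 170 / 1992 = 125290 / 1992 ≈ 62.9 → 63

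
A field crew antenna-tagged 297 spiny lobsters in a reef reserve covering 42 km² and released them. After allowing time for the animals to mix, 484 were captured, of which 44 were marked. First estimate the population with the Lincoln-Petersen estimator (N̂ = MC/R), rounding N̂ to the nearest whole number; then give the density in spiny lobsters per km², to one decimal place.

N̂ = 297·484/44 = 143748/44 = 3267
Density = N̂ / area = 3267 / 42 ≈ 77.79 → 77.8 per km²

density ≈ 77.8 spiny lobsters per km²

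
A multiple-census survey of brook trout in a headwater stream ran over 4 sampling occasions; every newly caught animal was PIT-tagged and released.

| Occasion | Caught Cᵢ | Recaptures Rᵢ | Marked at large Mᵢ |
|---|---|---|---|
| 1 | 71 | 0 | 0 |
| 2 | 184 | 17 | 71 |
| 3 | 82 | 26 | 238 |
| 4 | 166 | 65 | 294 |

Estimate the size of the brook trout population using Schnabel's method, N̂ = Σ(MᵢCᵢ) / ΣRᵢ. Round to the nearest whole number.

N ≈ 754

Σ MᵢCᵢ = 0·71 + 71·184 + 238·82 + 294·166 = 0 + 13064 + 19516 + 48804 = 81384
Σ Rᵢ = 0 + 17 + 26 + 65 = 108
N̂ = 81384 / 108 ≈ 753.6 → 754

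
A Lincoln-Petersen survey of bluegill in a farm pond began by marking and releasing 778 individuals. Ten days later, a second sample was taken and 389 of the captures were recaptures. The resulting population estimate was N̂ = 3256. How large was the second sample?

C = 1628

From N = M·C/R: C = N·R / M = 3256·389 / 778 = 1266584 / 778 = 1628.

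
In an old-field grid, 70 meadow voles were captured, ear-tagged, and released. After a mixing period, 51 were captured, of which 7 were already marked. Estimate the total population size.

N = (70 × 51) / 7 = 3570 / 7 = 510

N = 510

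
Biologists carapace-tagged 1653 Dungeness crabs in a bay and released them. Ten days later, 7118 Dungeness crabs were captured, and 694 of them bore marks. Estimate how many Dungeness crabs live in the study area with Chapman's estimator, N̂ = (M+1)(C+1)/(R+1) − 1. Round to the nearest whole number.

N̂ = (1653+1)(7118+1)/(694+1) − 1 = 1654·7119/695 − 1
= 11774826/695 − 1 ≈ 16942.2 − 1 ≈ 16941.2 → 16941

N ≈ 16,941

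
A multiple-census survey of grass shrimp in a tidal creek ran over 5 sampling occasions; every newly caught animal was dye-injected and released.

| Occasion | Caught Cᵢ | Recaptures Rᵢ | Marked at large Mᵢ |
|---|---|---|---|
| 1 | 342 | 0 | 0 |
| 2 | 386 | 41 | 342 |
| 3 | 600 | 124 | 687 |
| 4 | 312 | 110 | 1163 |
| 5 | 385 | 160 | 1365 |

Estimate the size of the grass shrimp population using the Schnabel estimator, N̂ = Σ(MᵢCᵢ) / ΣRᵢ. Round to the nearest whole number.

N ≈ 3293

Σ MᵢCᵢ = 0·342 + 342·386 + 687·600 + 1163·312 + 1365·385 = 0 + 132012 + 412200 + 362856 + 525525 = 1432593
Σ Rᵢ = 0 + 41 + 124 + 110 + 160 = 435
N̂ = 1432593 / 435 ≈ 3293.3 → 3293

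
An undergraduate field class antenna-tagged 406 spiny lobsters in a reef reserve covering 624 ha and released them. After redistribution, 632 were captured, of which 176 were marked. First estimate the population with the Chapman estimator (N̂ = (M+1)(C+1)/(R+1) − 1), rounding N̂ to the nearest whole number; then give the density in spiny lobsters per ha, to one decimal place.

density ≈ 2.3 spiny lobsters per ha

N̂ = 407·633/177 − 1 = 257631/177 − 1 ≈ 1454.5 → 1455
Density = N̂ / area = 1455 / 624 ≈ 2.33 → 2.3 per ha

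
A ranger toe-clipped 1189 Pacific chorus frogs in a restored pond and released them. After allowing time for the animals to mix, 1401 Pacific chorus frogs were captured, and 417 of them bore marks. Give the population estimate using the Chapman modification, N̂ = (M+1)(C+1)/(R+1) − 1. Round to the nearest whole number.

N ≈ 3990

N̂ = (1189+1)(1401+1)/(417+1) − 1 = 1190·1402/418 − 1
= 1668380/418 − 1 ≈ 3991.3 − 1 ≈ 3990.3 → 3990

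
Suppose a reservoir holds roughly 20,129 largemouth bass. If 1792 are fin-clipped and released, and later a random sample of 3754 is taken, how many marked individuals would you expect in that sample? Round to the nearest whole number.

Expected recaptures E[R] = M·C / N.
E[R] = 1792 × 3754 / 20129 = 6727168 / 20129 ≈ 334.2 → 334

expected recaptures ≈ 334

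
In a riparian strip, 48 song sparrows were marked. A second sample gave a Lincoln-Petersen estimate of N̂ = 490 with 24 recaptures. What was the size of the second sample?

From N = M·C/R: C = N·R / M = 490·24 / 48 = 11760 / 48 = 245.

C = 245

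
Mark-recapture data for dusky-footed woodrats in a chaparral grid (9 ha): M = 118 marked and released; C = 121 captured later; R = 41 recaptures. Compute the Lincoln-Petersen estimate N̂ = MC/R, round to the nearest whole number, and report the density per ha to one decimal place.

density ≈ 38.7 dusky-footed woodrats per ha

N̂ = 118·121/41 = 14278/41 ≈ 348.2 → 348
Density = N̂ / area = 348 / 9 ≈ 38.67 → 38.7 per ha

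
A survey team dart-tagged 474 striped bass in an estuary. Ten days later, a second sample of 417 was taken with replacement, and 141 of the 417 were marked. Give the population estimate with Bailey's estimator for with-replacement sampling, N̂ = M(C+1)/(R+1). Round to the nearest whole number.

N̂ = 474·(417+1)/(141+1) = 474·418/142 = 198132/142 ≈ 1395.3 → 1395

N ≈ 1395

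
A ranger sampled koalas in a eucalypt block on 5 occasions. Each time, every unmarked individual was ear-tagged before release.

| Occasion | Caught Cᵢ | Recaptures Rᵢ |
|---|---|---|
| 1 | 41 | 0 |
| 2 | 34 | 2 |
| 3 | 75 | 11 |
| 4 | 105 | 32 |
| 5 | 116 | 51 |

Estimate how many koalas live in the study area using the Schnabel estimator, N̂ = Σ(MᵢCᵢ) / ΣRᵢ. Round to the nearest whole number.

N ≈ 475

Marked at large before each occasion: Mᵢ = Σⱼ<ᵢ (Cⱼ − Rⱼ) → M1=0, M2=41, M3=73, M4=137, M5=210
Σ MᵢCᵢ = 0·41 + 41·34 + 73·75 + 137·105 + 210·116 = 0 + 1394 + 5475 + 14385 + 24360 = 45614
Σ Rᵢ = 0 + 2 + 11 + 32 + 51 = 96
N̂ = 45614 / 96 ≈ 475.1 → 475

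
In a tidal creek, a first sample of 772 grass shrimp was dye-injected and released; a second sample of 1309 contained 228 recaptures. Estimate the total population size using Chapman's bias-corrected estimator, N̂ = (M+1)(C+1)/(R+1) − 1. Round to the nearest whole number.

N ≈ 4421

N̂ = (772+1)(1309+1)/(228+1) − 1 = 773·1310/229 − 1
= 1012630/229 − 1 ≈ 4422.0 − 1 ≈ 4421.0 → 4421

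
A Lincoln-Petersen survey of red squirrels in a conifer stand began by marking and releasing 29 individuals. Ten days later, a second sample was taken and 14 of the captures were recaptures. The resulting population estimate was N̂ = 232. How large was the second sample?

From N = M·C/R: C = N·R / M = 232·14 / 29 = 3248 / 29 = 112.

C = 112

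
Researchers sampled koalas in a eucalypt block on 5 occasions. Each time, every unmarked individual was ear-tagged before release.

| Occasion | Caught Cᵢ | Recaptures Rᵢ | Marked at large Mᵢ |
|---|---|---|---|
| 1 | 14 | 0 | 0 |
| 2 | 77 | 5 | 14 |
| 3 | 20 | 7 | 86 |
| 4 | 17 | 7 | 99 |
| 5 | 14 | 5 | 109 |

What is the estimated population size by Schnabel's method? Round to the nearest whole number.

Σ MᵢCᵢ = 0·14 + 14·77 + 86·20 + 99·17 + 109·14 = 0 + 1078 + 1720 + 1683 + 1526 = 6007
Σ Rᵢ = 0 + 5 + 7 + 7 + 5 = 24
N̂ = 6007 / 24 ≈ 250.3 → 250

N ≈ 250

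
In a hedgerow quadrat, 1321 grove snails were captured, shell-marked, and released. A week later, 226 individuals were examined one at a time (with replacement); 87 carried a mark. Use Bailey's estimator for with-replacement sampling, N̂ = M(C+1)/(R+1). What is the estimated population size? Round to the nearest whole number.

N̂ = 1321·(226+1)/(87+1) = 1321·227/88 = 299867/88 ≈ 3407.6 → 3408

N ≈ 3408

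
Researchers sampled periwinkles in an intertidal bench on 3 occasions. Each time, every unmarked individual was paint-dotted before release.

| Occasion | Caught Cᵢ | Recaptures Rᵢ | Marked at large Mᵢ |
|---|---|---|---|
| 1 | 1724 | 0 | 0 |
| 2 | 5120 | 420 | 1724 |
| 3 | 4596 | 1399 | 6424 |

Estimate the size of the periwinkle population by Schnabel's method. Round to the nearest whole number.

N ≈ 21,084

Σ MᵢCᵢ = 0·1724 + 1724·5120 + 6424·4596 = 0 + 8826880 + 29524704 = 38351584
Σ Rᵢ = 0 + 420 + 1399 = 1819
N̂ = 38351584 / 1819 ≈ 21083.9 → 21084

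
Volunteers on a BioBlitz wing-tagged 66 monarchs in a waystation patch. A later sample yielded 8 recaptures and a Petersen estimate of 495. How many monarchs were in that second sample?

C = 60

From N = M·C/R: C = N·R / M = 495·8 / 66 = 3960 / 66 = 60.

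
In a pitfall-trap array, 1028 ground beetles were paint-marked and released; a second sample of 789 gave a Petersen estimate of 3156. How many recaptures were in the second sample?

From N = M·C/R: R = M·C / N = 1028·789 / 3156 = 811092 / 3156 = 257.

R = 257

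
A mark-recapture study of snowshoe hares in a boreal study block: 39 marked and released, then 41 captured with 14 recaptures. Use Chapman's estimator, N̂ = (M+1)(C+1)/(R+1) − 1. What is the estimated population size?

N = 111

N̂ = (39+1)(41+1)/(14+1) − 1 = 40·42/15 − 1
= 1680/15 − 1 = 112 − 1 = 111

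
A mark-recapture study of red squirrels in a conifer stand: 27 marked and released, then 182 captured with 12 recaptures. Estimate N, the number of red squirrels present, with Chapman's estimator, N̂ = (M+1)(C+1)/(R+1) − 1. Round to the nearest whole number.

N ≈ 393

N̂ = (27+1)(182+1)/(12+1) − 1 = 28·183/13 − 1
= 5124/13 − 1 ≈ 394.2 − 1 ≈ 393.2 → 393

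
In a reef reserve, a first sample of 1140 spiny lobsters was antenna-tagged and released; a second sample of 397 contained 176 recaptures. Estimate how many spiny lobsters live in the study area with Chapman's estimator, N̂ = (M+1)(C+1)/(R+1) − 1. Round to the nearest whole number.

N̂ = (1140+1)(397+1)/(176+1) − 1 = 1141·398/177 − 1
= 454118/177 − 1 ≈ 2565.6 − 1 ≈ 2564.6 → 2565

N ≈ 2565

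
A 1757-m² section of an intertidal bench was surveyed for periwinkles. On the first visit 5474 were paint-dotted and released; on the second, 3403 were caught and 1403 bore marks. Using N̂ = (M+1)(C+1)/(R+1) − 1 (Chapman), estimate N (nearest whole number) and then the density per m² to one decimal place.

N̂ = 5475·3404/1404 − 1 = 18636900/1404 − 1 ≈ 13273.1 → 13273
Density = N̂ / area = 13273 / 1757 ≈ 7.55 → 7.6 per m²

density ≈ 7.6 periwinkles per m²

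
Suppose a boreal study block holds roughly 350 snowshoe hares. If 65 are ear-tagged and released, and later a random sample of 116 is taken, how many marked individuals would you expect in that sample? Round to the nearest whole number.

expected recaptures ≈ 22

The marked fraction of the population is 65/350, so in a sample of 116 expect C·(M/N) marked.
E[R] = 65 × 116 / 350 = 7540 / 350 ≈ 21.5 → 22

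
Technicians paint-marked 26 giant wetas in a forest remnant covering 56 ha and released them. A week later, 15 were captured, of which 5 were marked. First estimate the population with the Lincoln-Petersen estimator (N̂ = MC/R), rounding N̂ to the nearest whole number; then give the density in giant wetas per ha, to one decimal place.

N̂ = 26·15/5 = 390/5 = 78
Density = N̂ / area = 78 / 56 ≈ 1.39 → 1.4 per ha

density ≈ 1.4 giant wetas per ha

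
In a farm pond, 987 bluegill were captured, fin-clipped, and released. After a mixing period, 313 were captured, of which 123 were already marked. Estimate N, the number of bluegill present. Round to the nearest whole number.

N ≈ 2512

Lincoln-Petersen assumes M/N = R/C, so N = M·C / R.
N = (987 × 313) / 123 = 308931 / 123 ≈ 2511.6 → 2512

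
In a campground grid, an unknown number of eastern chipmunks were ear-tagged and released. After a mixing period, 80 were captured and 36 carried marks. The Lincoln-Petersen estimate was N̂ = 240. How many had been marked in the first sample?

M = 108

From N = M·C/R: M = N·R / C = 240·36 / 80 = 8640 / 80 = 108.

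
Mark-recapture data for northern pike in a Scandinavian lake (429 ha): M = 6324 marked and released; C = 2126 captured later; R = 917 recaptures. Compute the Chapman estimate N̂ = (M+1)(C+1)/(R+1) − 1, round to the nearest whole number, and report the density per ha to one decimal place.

density ≈ 34.2 northern pike per ha

N̂ = 6325·2127/918 − 1 = 13453275/918 − 1 ≈ 14654.0 → 14654
Density = N̂ / area = 14654 / 429 ≈ 34.16 → 34.2 per ha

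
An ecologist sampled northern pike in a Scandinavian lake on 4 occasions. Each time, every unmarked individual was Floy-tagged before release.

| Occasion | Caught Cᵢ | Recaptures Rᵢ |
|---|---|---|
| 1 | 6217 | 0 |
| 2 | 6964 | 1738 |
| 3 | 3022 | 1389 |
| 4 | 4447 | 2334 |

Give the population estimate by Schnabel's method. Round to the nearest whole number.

N ≈ 24,908

Marked at large before each occasion: Mᵢ = Σⱼ<ᵢ (Cⱼ − Rⱼ) → M1=0, M2=6217, M3=11443, M4=13076
Σ MᵢCᵢ = 0·6217 + 6217·6964 + 11443·3022 + 13076·4447 = 0 + 43295188 + 34580746 + 58148972 = 136024906
Σ Rᵢ = 0 + 1738 + 1389 + 2334 = 5461
N̂ = 136024906 / 5461 ≈ 24908.4 → 24908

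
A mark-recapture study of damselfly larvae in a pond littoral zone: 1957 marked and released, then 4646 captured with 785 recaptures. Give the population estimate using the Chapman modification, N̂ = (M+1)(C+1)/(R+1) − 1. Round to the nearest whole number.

N ≈ 11,575

N̂ = (1957+1)(4646+1)/(785+1) − 1 = 1958·4647/786 − 1
= 9098826/786 − 1 ≈ 11576.1 − 1 ≈ 11575.1 → 11575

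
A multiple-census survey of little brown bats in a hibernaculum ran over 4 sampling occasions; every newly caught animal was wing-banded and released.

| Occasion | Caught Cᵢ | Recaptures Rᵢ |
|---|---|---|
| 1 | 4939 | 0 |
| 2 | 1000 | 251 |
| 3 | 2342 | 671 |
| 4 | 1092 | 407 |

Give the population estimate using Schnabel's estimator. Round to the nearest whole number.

N ≈ 19,787

Marked at large before each occasion: Mᵢ = Σⱼ<ᵢ (Cⱼ − Rⱼ) → M1=0, M2=4939, M3=5688, M4=7359
Σ MᵢCᵢ = 0·4939 + 4939·1000 + 5688·2342 + 7359·1092 = 0 + 4939000 + 13321296 + 8036028 = 26296324
Σ Rᵢ = 0 + 251 + 671 + 407 = 1329
N̂ = 26296324 / 1329 ≈ 19786.5 → 19787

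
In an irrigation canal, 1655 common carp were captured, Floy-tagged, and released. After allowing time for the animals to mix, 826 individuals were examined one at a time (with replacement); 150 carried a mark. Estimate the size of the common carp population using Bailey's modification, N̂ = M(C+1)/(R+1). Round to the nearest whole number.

N̂ = 1655·(826+1)/(150+1) = 1655·827/151 = 1368685/151 ≈ 9064.1 → 9064

N ≈ 9064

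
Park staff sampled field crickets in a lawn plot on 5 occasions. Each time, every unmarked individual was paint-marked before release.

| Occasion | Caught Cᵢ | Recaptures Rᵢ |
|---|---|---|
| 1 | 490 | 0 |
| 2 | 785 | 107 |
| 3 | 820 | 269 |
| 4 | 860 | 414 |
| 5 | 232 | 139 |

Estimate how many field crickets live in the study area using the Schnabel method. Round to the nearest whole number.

Marked at large before each occasion: Mᵢ = Σⱼ<ᵢ (Cⱼ − Rⱼ) → M1=0, M2=490, M3=1168, M4=1719, M5=2165
Σ MᵢCᵢ = 0·490 + 490·785 + 1168·820 + 1719·860 + 2165·232 = 0 + 384650 + 957760 + 1478340 + 502280 = 3323030
Σ Rᵢ = 0 + 107 + 269 + 414 + 139 = 929
N̂ = 3323030 / 929 ≈ 3577.0 → 3577

N ≈ 3577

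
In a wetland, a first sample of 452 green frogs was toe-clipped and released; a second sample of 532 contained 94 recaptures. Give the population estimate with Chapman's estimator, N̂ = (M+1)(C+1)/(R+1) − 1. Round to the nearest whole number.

N̂ = (452+1)(532+1)/(94+1) − 1 = 453·533/95 − 1
= 241449/95 − 1 ≈ 2541.6 − 1 ≈ 2540.6 → 2541

N ≈ 2541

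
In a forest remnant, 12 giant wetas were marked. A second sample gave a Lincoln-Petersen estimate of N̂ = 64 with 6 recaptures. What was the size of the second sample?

C = 32

From N = M·C/R: C = N·R / M = 64·6 / 12 = 384 / 12 = 32.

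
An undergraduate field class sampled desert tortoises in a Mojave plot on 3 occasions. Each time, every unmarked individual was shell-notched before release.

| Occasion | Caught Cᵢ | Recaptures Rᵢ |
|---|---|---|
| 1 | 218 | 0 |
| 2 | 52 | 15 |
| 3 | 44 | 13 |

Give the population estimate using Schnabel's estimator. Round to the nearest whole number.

Marked at large before each occasion: Mᵢ = Σⱼ<ᵢ (Cⱼ − Rⱼ) → M1=0, M2=218, M3=255
Σ MᵢCᵢ = 0·218 + 218·52 + 255·44 = 0 + 11336 + 11220 = 22556
Σ Rᵢ = 0 + 15 + 13 = 28
N̂ = 22556 / 28 ≈ 805.6 → 806

N ≈ 806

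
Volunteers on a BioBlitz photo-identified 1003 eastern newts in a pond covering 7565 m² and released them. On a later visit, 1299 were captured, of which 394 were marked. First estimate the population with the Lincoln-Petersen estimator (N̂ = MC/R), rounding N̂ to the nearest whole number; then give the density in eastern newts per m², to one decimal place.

density ≈ 0.4 eastern newts per m²

N̂ = 1003·1299/394 = 1302897/394 ≈ 3306.8 → 3307
Density = N̂ / area = 3307 / 7565 ≈ 0.44 → 0.4 per m²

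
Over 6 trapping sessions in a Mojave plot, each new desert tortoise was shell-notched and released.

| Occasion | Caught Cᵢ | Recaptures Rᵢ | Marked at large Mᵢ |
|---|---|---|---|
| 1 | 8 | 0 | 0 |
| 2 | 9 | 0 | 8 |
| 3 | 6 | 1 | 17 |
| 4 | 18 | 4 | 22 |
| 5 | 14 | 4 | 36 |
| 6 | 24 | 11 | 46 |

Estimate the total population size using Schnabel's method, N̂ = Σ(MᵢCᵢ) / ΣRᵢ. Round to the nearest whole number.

N ≈ 109

Σ MᵢCᵢ = 0·8 + 8·9 + 17·6 + 22·18 + 36·14 + 46·24 = 0 + 72 + 102 + 396 + 504 + 1104 = 2178
Σ Rᵢ = 0 + 0 + 1 + 4 + 4 + 11 = 20
N̂ = 2178 / 20 ≈ 108.9 → 109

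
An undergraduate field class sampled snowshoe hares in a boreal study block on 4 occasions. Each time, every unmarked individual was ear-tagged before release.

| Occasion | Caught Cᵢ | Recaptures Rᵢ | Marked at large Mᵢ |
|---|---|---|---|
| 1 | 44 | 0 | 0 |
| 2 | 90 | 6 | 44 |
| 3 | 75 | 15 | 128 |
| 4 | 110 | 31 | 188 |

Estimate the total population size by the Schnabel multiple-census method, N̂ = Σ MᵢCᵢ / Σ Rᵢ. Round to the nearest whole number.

Σ MᵢCᵢ = 0·44 + 44·90 + 128·75 + 188·110 = 0 + 3960 + 9600 + 20680 = 34240
Σ Rᵢ = 0 + 6 + 15 + 31 = 52
N̂ = 34240 / 52 ≈ 658.46 → 658

N ≈ 658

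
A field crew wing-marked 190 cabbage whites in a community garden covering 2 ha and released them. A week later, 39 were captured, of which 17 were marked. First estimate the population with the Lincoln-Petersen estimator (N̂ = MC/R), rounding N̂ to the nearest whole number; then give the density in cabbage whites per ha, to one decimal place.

N̂ = 190·39/17 = 7410/17 ≈ 435.9 → 436
Density = N̂ / area = 436 / 2 = 218.0 per ha

density ≈ 218.0 cabbage whites per ha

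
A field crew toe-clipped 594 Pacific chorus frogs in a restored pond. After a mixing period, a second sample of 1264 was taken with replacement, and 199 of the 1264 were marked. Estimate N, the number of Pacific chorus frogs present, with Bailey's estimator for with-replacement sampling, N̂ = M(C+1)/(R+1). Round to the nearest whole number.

N̂ = 594·(1264+1)/(199+1) = 594·1265/200 = 751410/200 ≈ 3757.1 → 3757

N ≈ 3757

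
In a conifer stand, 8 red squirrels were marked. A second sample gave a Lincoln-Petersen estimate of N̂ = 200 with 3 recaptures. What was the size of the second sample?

From N = M·C/R: C = N·R / M = 200·3 / 8 = 600 / 8 = 75.

C = 75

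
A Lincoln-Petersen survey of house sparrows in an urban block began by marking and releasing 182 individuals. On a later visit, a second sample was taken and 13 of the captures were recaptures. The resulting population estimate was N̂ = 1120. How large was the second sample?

From N = M·C/R: C = N·R / M = 1120·13 / 182 = 14560 / 182 = 80.

C = 80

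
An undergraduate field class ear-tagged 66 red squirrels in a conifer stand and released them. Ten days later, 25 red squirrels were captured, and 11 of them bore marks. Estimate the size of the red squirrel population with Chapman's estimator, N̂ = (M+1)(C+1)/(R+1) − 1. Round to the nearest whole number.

N̂ = (66+1)(25+1)/(11+1) − 1 = 67·26/12 − 1
= 1742/12 − 1 ≈ 145.2 − 1 ≈ 144.2 → 144

N ≈ 144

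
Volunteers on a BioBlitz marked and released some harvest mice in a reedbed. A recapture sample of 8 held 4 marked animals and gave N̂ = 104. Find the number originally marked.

From N = M·C/R: M = N·R / C = 104·4 / 8 = 416 / 8 = 52.

M = 52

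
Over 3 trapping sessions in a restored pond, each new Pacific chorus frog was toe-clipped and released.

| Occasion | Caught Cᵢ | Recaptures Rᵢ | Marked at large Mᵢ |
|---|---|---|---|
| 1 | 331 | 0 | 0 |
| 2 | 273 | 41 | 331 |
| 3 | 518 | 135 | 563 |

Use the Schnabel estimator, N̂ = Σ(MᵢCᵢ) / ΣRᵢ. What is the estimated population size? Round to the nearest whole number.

N ≈ 2170

Σ MᵢCᵢ = 0·331 + 331·273 + 563·518 = 0 + 90363 + 291634 = 381997
Σ Rᵢ = 0 + 41 + 135 = 176
N̂ = 381997 / 176 ≈ 2170.4 → 2170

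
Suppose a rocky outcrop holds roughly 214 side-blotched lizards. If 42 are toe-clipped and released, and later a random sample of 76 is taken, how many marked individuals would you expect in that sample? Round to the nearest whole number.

The marked fraction of the population is 42/214, so in a sample of 76 expect C·(M/N) marked.
E[R] = 42 × 76 / 214 = 3192 / 214 ≈ 14.9 → 15

expected recaptures ≈ 15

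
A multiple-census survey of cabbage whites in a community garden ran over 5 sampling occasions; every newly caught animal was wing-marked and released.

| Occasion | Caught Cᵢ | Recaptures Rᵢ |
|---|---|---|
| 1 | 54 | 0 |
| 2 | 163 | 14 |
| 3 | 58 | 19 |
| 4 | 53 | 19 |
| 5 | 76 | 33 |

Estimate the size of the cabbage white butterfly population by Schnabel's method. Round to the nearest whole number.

Marked at large before each occasion: Mᵢ = Σⱼ<ᵢ (Cⱼ − Rⱼ) → M1=0, M2=54, M3=203, M4=242, M5=276
Σ MᵢCᵢ = 0·54 + 54·163 + 203·58 + 242·53 + 276·76 = 0 + 8802 + 11774 + 12826 + 20976 = 54378
Σ Rᵢ = 0 + 14 + 19 + 19 + 33 = 85
N̂ = 54378 / 85 ≈ 639.7 → 640

N ≈ 640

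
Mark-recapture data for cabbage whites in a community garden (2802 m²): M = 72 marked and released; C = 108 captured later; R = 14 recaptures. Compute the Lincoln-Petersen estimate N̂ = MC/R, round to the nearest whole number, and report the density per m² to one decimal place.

density ≈ 0.2 cabbage whites per m²

N̂ = 72·108/14 = 7776/14 ≈ 555.4 → 555
Density = N̂ / area = 555 / 2802 ≈ 0.20 → 0.2 per m²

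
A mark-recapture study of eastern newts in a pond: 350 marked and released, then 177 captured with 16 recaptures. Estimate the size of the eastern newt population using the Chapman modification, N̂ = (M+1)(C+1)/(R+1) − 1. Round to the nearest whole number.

N ≈ 3674

N̂ = (350+1)(177+1)/(16+1) − 1 = 351·178/17 − 1
= 62478/17 − 1 ≈ 3675.2 − 1 ≈ 3674.2 → 3674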